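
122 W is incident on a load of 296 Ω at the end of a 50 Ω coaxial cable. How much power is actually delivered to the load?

P_delivered ≈ 60.3 W

Γ = (296 − 50)/(296 + 50) = 0.711
|Γ|² = 0.505
P_refl = |Γ|²·P_inc = 61.7 W, P_del = (1 − |Γ|²)·P_inc = 60.3 W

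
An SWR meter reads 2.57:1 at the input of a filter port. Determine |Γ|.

|Γ| = (S − 1)/(S + 1) = (2.57 − 1)/(2.57 + 1) = 1.57/3.57

|Γ| ≈ 0.44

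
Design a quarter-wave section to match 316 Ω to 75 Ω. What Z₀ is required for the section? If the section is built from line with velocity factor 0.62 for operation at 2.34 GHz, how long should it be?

Z_qwt ≈ 154 Ω; length ≈ 1.99 cm

Z_qwt = √(Z_0·R_L) = √(75 × 316) = √23700
λ = 0.62·c/f = 0.0795 m, so l = λ/4 = 0.0199 m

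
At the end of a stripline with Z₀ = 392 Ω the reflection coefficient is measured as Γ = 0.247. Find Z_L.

Z_L = Z_0·(1 + Γ)/(1 − Γ) = 392·(1.25)/(0.753)

Z_L ≈ 649 Ω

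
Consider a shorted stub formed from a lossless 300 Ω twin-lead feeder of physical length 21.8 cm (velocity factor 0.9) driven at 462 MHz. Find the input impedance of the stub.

λ = v/f = 0.9·c / 462 MHz = 0.584 m
βl = 2π·l/λ = 2π × 0.373 = 134°
tan(βl) = -1.03
For a shorted stub, Z_in = jZ_0·tan(βl)

Z_in ≈ −j308 Ω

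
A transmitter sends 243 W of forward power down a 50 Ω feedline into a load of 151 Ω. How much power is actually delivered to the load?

P_delivered ≈ 182 W

Γ = (151 − 50)/(151 + 50) = 0.502
|Γ|² = 0.252
P_refl = |Γ|²·P_inc = 61.4 W, P_del = (1 − |Γ|²)·P_inc = 182 W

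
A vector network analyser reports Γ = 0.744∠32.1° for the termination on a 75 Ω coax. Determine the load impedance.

Z_L ≈ 114 + j202 Ω

Z_L = Z_0·(1 + Γ)/(1 − Γ) = 75·(1.63 + j0.395)/(0.37 − j0.395)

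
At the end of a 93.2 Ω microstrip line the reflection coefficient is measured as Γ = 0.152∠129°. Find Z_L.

Z_L = Z_0·(1 + Γ)/(1 − Γ) = 93.2·(0.904 + j0.118)/(1.1 − j0.118)

Z_L ≈ 75 + j18.1 Ω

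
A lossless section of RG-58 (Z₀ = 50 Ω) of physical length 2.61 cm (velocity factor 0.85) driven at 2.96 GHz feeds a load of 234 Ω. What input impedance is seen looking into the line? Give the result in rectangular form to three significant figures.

Z_in ≈ 11.9 + j16.4 Ω

λ = v/f = 0.85·c / 2.96 GHz = 0.0861 m
βl = 2π·l/λ = 2π × 0.303 = 109°
tan(βl) = tan(109°) = -2.89
Z_in = Z_0·(Z_L + jZ_0·tanβl)/(Z_0 + jZ_L·tanβl)
     = 50·(234 − j145)/(50 − j677)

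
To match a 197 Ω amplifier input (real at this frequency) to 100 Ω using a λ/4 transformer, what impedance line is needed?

Z_qwt ≈ 140 Ω

Z_qwt = √(Z_0·R_L) = √(100 × 197) = √19700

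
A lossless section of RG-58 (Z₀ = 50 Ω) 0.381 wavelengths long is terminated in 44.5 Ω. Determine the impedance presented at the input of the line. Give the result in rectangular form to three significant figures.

βl = 2π × 0.381 = 137°
tan(βl) = tan(137°) = -0.927
Z_in = Z_0·(Z_L + jZ_0·tanβl)/(Z_0 + jZ_L·tanβl)
     = 50·(44.5 − j46.4)/(50 − j41.3)

Z_in ≈ 49.2 − j5.73 Ω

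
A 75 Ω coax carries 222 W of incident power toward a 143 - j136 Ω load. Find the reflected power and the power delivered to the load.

P_reflected ≈ 77.7 W; P_delivered ≈ 144 W

|Γ| = |(68 − j136)/(218 − j136)| = 0.592
|Γ|² = 0.35
P_refl = |Γ|²·P_inc = 77.7 W, P_del = (1 − |Γ|²)·P_inc = 144 W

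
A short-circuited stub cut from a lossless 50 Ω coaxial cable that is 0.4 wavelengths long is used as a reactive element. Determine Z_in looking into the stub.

Z_in ≈ −j36.3 Ω

βl = 2π × 0.4 = 144°
tan(βl) = -0.727
For a short-circuited stub, Z_in = jZ_0·tan(βl)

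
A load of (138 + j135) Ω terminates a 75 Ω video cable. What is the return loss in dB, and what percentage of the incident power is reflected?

Γ = (63 + j135)/(213 + j135), |Γ| = 0.591
RL = −20·log₁₀(0.591) = 4.57 dB
P_refl/P_inc = |Γ|² = 0.349

RL ≈ 4.57 dB; 34.9% of incident power reflected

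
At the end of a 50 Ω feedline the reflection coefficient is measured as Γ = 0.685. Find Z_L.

Z_L ≈ 267 Ω

Z_L = Z_0·(1 + Γ)/(1 − Γ) = 50·(1.69)/(0.315)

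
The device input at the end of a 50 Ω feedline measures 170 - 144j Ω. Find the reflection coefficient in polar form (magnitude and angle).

Γ = (Z_L − Z_0)/(Z_L + Z_0) = (120 − j144)/(220 − j144)
|Γ| = 187/263 = 0.713

Γ ≈ 0.713 ∠ -17°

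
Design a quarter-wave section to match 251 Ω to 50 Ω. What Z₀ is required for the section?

Z_qwt ≈ 112 Ω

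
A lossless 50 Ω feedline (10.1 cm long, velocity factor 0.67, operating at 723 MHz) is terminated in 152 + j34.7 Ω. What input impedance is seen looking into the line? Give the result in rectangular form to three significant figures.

λ = v/f = 0.67·c / 723 MHz = 0.278 m
βl = 2π·l/λ = 2π × 0.363 = 131°
tan(βl) = tan(131°) = -1.16
Z_in = Z_0·(Z_L + jZ_0·tanβl)/(Z_0 + jZ_L·tanβl)
     = 50·(152 − j23.3)/(90.2 − j176)

Z_in ≈ 22.7 + j31.5 Ω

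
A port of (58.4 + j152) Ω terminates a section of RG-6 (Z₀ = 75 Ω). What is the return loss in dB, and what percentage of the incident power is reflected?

Γ = (-16.6 + j152)/(133.4 + j152), |Γ| = 0.756
RL = −20·log₁₀(0.756) = 2.43 dB
P_refl/P_inc = |Γ|² = 0.572

RL ≈ 2.43 dB; 57.2% of incident power reflected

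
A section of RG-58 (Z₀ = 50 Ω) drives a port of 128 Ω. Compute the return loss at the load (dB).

RL ≈ 7.17 dB

Γ = (128 − 50)/(128 + 50) = 0.438
RL = −20·log₁₀|Γ| = −20·log₁₀(0.438)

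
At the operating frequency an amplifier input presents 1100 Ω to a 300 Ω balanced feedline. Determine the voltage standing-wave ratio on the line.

VSWR ≈ 3.67

Γ = (1100 − 300)/(1100 + 300) = 0.571
VSWR = (1 + 0.571)/(1 − 0.571)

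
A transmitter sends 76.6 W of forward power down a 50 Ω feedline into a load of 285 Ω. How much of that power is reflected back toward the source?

P_reflected ≈ 37.7 W

Γ = (285 − 50)/(285 + 50) = 0.701
|Γ|² = 0.492
P_refl = |Γ|²·P_inc = 37.7 W, P_del = (1 − |Γ|²)·P_inc = 38.9 W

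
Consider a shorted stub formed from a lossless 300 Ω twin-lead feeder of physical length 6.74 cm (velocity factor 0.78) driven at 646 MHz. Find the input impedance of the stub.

Z_in ≈ +j706 Ω

λ = v/f = 0.78·c / 646 MHz = 0.362 m
βl = 2π·l/λ = 2π × 0.186 = 67°
tan(βl) = 2.35
For a shorted stub, Z_in = jZ_0·tan(βl)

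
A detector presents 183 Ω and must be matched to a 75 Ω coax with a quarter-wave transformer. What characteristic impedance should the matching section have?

Z_qwt = √(Z_0·R_L) = √(75 × 183) = √13720

Z_qwt ≈ 117 Ω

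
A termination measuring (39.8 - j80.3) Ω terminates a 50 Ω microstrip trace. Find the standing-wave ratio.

Γ = (Z_L − Z_0)/(Z_L + Z_0) = (-10.2 − j80.3)/(89.8 − j80.3)
|Γ| = 80.9/120 = 0.672
VSWR = (1 + |Γ|)/(1 − |Γ|) = 1.67/0.328

VSWR ≈ 5.1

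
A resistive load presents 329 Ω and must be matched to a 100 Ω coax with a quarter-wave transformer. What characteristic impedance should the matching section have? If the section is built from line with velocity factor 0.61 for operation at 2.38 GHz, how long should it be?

Z_qwt ≈ 181 Ω; length ≈ 1.92 cm

Z_qwt = √(Z_0·R_L) = √(100 × 329) = √32900
λ = 0.61·c/f = 0.0769 m, so l = λ/4 = 0.0192 m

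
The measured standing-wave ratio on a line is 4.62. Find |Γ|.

|Γ| = (S − 1)/(S + 1) = (4.62 − 1)/(4.62 + 1) = 3.62/5.62

|Γ| ≈ 0.644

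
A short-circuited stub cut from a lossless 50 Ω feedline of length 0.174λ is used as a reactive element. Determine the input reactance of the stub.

βl = 2π × 0.174 = 62.6°
tan(βl) = 1.93
For a short-circuited stub, Z_in = jZ_0·tan(βl)

X_in ≈ 96.6 Ω (inductive)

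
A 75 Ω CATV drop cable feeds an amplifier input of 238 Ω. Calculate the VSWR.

VSWR ≈ 3.17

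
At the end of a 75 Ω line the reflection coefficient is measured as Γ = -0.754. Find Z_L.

Z_L ≈ 10.5 Ω

Z_L = Z_0·(1 + Γ)/(1 − Γ) = 75·(0.246)/(1.75)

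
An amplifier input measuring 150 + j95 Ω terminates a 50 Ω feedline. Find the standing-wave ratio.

Γ = (Z_L − Z_0)/(Z_L + Z_0) = (100 + j95)/(200 + j95)
|Γ| = 138/221 = 0.623
VSWR = (1 + |Γ|)/(1 − |Γ|) = 1.62/0.377

VSWR ≈ 4.3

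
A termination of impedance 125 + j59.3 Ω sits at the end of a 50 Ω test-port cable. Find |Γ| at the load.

Γ = (Z_L − Z_0)/(Z_L + Z_0) = (75 + j59.3)/(175 + j59.3)
|Γ| = 95.6/185

|Γ| ≈ 0.517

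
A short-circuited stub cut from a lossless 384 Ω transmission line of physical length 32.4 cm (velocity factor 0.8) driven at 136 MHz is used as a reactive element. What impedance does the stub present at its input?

Z_in ≈ +j866 Ω

λ = v/f = 0.8·c / 136 MHz = 1.76 m
βl = 2π·l/λ = 2π × 0.184 = 66.1°
tan(βl) = 2.26
For a short-circuited stub, Z_in = jZ_0·tan(βl)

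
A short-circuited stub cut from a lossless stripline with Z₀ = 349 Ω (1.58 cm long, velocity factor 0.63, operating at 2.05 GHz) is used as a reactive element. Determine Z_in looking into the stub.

λ = v/f = 0.63·c / 2.05 GHz = 0.0922 m
βl = 2π·l/λ = 2π × 0.171 = 61.7°
tan(βl) = 1.86
For a short-circuited stub, Z_in = jZ_0·tan(βl)

Z_in ≈ +j648 Ω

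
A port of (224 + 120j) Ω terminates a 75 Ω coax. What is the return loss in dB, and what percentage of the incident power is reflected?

Γ = (149 + j120)/(299 + j120), |Γ| = 0.594
RL = −20·log₁₀(0.594) = 4.53 dB
P_refl/P_inc = |Γ|² = 0.353

RL ≈ 4.53 dB; 35.3% of incident power reflected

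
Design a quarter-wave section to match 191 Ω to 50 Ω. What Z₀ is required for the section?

Z_qwt = √(Z_0·R_L) = √(50 × 191) = √9550

Z_qwt ≈ 97.7 Ω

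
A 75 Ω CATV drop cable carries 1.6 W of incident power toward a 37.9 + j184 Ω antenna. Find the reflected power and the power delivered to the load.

|Γ| = |(-37.1 + j184)/(112.9 + j184)| = 0.869
|Γ|² = 0.756
P_refl = |Γ|²·P_inc = 1.21 W, P_del = (1 − |Γ|²)·P_inc = 0.39 W

P_reflected ≈ 1.21 W; P_delivered ≈ 0.39 W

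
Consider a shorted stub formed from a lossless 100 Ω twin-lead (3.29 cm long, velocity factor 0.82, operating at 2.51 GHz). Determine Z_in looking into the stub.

λ = v/f = 0.82·c / 2.51 GHz = 0.098 m
βl = 2π·l/λ = 2π × 0.336 = 121°
tan(βl) = -1.67
For a shorted stub, Z_in = jZ_0·tan(βl)

Z_in ≈ −j167 Ω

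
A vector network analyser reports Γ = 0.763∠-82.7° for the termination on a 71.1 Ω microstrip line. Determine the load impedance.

Z_L ≈ 21.4 − j77.5 Ω

Z_L = Z_0·(1 + Γ)/(1 − Γ) = 71.1·(1.1 − j0.757)/(0.903 + j0.757)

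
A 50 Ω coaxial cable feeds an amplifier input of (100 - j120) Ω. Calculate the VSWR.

VSWR ≈ 5.19

Γ = (Z_L − Z_0)/(Z_L + Z_0) = (50 − j120)/(150 − j120)
|Γ| = 130/192 = 0.677
VSWR = (1 + |Γ|)/(1 − |Γ|) = 1.68/0.323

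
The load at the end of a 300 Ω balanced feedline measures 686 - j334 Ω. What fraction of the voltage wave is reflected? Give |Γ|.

|Γ| ≈ 0.49

Γ = (Z_L − Z_0)/(Z_L + Z_0) = (386 − j334)/(986 − j334)
|Γ| = 510/1040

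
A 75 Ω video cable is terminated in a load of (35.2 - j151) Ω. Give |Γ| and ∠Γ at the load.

Γ ≈ 0.835 ∠ -50.9°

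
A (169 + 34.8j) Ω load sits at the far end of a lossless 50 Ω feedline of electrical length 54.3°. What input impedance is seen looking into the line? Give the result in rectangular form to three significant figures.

Z_in ≈ 22.4 − j35.8 Ω

tan(βl) = tan(54.3°) = 1.39
Z_in = Z_0·(Z_L + jZ_0·tanβl)/(Z_0 + jZ_L·tanβl)
     = 50·(169 + j104)/(1.57 + j235)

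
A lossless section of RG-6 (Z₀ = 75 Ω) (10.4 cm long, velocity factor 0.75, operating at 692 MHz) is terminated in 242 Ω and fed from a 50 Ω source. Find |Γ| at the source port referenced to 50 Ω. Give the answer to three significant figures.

|Γ| ≈ 0.457

λ = v/f = 0.75·c / 692 MHz = 0.325 m
βl = 2π·l/λ = 2π × 0.32 = 115°
tan(βl) = -2.13
Z_in = Z_0·(Z_L + jZ_0·tanβl)/(Z_0 + jZ_L·tanβl) = 27.8 + j31.2 Ω
Γ_s = (Z_in − Z_s)/(Z_in + Z_s) = (-22.2 + j31.2)/(77.8 + j31.2), |Γ_s| = 0.457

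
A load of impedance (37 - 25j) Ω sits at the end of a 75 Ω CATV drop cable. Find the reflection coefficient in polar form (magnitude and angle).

Γ ≈ 0.396 ∠ -134°

Γ = (Z_L − Z_0)/(Z_L + Z_0) = (-38 − j25)/(112 − j25)
|Γ| = 45.5/115 = 0.396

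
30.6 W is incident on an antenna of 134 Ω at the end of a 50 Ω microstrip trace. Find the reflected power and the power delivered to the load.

Γ = (134 − 50)/(134 + 50) = 0.457
|Γ|² = 0.208
P_refl = |Γ|²·P_inc = 6.38 W, P_del = (1 − |Γ|²)·P_inc = 24.2 W

P_reflected ≈ 6.38 W; P_delivered ≈ 24.2 W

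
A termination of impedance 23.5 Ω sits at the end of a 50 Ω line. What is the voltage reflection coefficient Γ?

Γ = (Z_L − Z_0)/(Z_L + Z_0) = (23.5 − 50)/(23.5 + 50) = -26.5/73.5

Γ = -0.361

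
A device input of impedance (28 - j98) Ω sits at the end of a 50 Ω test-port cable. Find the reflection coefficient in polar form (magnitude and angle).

Γ ≈ 0.802 ∠ -51.2°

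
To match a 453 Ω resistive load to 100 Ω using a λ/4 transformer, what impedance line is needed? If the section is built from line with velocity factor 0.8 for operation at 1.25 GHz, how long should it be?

Z_qwt = √(Z_0·R_L) = √(100 × 453) = √45300
λ = 0.8·c/f = 0.192 m, so l = λ/4 = 0.048 m

Z_qwt ≈ 213 Ω; length ≈ 4.8 cm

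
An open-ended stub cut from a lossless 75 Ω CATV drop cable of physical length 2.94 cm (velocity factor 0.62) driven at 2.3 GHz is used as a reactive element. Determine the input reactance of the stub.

λ = v/f = 0.62·c / 2.3 GHz = 0.0809 m
βl = 2π·l/λ = 2π × 0.364 = 131°
tan(βl) = -1.16
For an open-ended stub, Z_in = −jZ_0·cot(βl) = −jZ_0/tan(βl)

X_in ≈ 64.9 Ω (inductive)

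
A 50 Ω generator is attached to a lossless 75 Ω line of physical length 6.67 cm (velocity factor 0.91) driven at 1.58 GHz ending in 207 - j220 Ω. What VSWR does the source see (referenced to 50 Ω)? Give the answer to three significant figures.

VSWR ≈ 7.83

λ = v/f = 0.91·c / 1.58 GHz = 0.173 m
βl = 2π·l/λ = 2π × 0.386 = 139°
tan(βl) = -0.87
Z_in = Z_0·(Z_L + jZ_0·tanβl)/(Z_0 + jZ_L·tanβl) = 44.5 + j115 Ω
Γ_s = (Z_in − Z_s)/(Z_in + Z_s) = (-5.53 + j115)/(94.5 + j115), |Γ_s| = 0.773
VSWR = (1 + |Γ_s|)/(1 − |Γ_s|)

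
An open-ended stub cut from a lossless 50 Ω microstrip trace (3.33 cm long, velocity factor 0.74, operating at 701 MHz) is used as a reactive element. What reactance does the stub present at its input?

λ = v/f = 0.74·c / 701 MHz = 0.317 m
βl = 2π·l/λ = 2π × 0.105 = 37.9°
tan(βl) = 0.777
For an open-ended stub, Z_in = −jZ_0·cot(βl) = −jZ_0/tan(βl)

X_in ≈ -64.3 Ω (capacitive)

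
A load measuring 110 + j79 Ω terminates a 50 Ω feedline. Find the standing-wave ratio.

VSWR ≈ 3.5

Γ = (Z_L − Z_0)/(Z_L + Z_0) = (60 + j79)/(160 + j79)
|Γ| = 99.2/178 = 0.556
VSWR = (1 + |Γ|)/(1 − |Γ|) = 1.56/0.444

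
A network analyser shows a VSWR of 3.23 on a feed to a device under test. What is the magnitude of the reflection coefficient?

|Γ| ≈ 0.527

|Γ| = (S − 1)/(S + 1) = (3.23 − 1)/(3.23 + 1) = 2.23/4.23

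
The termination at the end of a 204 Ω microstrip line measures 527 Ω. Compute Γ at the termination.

Γ = 0.442

Γ = (Z_L − Z_0)/(Z_L + Z_0) = (527 − 204)/(527 + 204) = 323/731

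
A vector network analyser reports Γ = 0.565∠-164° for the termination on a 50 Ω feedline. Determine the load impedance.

Z_L ≈ 14.2 − j6.47 Ω

Z_L = Z_0·(1 + Γ)/(1 − Γ) = 50·(0.457 − j0.156)/(1.54 + j0.156)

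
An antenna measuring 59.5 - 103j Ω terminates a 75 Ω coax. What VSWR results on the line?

Γ = (Z_L − Z_0)/(Z_L + Z_0) = (-15.5 − j103)/(134.5 − j103)
|Γ| = 104/169 = 0.615
VSWR = (1 + |Γ|)/(1 − |Γ|) = 1.61/0.385

VSWR ≈ 4.19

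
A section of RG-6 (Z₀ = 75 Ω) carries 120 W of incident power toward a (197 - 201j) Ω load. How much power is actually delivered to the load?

|Γ| = |(122 − j201)/(272 − j201)| = 0.695
|Γ|² = 0.483
P_refl = |Γ|²·P_inc = 58 W, P_del = (1 − |Γ|²)·P_inc = 62 W

P_delivered ≈ 62 W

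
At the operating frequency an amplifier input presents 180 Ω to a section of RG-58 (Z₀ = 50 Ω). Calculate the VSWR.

VSWR ≈ 3.6

For a purely resistive load, VSWR = R_L/Z_0 or Z_0/R_L (whichever > 1) = 180/50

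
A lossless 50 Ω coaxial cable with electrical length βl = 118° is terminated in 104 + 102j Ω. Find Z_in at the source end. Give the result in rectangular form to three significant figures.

tan(βl) = tan(118°) = -1.88
Z_in = Z_0·(Z_L + jZ_0·tanβl)/(Z_0 + jZ_L·tanβl)
     = 50·(104 + j7.96)/(242 − j196)

Z_in ≈ 12.2 + j11.5 Ω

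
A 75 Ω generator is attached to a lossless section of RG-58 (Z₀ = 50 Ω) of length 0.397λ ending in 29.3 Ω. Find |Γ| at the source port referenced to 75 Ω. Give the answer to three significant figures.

βl = 2π × 0.397 = 143°
tan(βl) = -0.756
Z_in = Z_0·(Z_L + jZ_0·tanβl)/(Z_0 + jZ_L·tanβl) = 38.5 − j20.7 Ω
Γ_s = (Z_in − Z_s)/(Z_in + Z_s) = (-36.5 − j20.7)/(113 − j20.7), |Γ_s| = 0.364

|Γ| ≈ 0.364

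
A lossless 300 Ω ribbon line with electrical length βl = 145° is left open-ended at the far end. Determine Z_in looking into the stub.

Z_in ≈ +j428 Ω

tan(βl) = -0.7
For an open-ended stub, Z_in = −jZ_0·cot(βl) = −jZ_0/tan(βl)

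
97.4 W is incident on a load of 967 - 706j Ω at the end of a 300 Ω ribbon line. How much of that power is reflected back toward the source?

P_reflected ≈ 43.7 W

|Γ| = |(667 − j706)/(1267 − j706)| = 0.67
|Γ|² = 0.448
P_refl = |Γ|²·P_inc = 43.7 W, P_del = (1 − |Γ|²)·P_inc = 53.7 W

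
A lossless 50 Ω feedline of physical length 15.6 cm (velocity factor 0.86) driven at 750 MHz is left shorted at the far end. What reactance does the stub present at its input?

X_in ≈ -15 Ω (capacitive)

λ = v/f = 0.86·c / 750 MHz = 0.344 m
βl = 2π·l/λ = 2π × 0.453 = 163°
tan(βl) = -0.301
For a shorted stub, Z_in = jZ_0·tan(βl)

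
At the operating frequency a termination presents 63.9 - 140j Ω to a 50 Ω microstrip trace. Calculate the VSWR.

VSWR ≈ 8.07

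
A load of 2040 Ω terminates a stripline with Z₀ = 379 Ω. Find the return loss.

RL ≈ 3.27 dB

Γ = (2040 − 379)/(2040 + 379) = 0.687
RL = −20·log₁₀|Γ| = −20·log₁₀(0.687)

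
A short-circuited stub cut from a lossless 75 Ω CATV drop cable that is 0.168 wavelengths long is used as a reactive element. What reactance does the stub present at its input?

X_in ≈ 132 Ω (inductive)

βl = 2π × 0.168 = 60.5°
tan(βl) = 1.77
For a short-circuited stub, Z_in = jZ_0·tan(βl)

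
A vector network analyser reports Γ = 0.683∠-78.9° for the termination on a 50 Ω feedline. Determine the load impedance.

Z_L ≈ 22.2 − j55.7 Ω

Z_L = Z_0·(1 + Γ)/(1 − Γ) = 50·(1.13 − j0.67)/(0.869 + j0.67)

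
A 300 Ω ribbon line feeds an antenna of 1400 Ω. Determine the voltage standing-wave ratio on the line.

VSWR ≈ 4.67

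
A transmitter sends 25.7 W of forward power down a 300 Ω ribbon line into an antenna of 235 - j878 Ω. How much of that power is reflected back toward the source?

P_reflected ≈ 18.8 W

|Γ| = |(-65 − j878)/(535 − j878)| = 0.856
|Γ|² = 0.733
P_refl = |Γ|²·P_inc = 18.8 W, P_del = (1 − |Γ|²)·P_inc = 6.86 W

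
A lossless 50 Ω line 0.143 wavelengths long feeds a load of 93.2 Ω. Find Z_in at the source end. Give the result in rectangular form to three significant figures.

Z_in ≈ 37.1 − j24 Ω

βl = 2π × 0.143 = 51.5°
tan(βl) = tan(51.5°) = 1.26
Z_in = Z_0·(Z_L + jZ_0·tanβl)/(Z_0 + jZ_L·tanβl)
     = 50·(93.2 + j62.8)/(50 + j117)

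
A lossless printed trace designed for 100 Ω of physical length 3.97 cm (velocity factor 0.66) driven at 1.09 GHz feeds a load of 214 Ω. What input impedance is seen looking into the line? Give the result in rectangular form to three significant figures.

λ = v/f = 0.66·c / 1.09 GHz = 0.182 m
βl = 2π·l/λ = 2π × 0.219 = 78.7°
tan(βl) = tan(78.7°) = 4.99
Z_in = Z_0·(Z_L + jZ_0·tanβl)/(Z_0 + jZ_L·tanβl)
     = 100·(214 + j499)/(100 + j1070)

Z_in ≈ 48.2 − j15.5 Ω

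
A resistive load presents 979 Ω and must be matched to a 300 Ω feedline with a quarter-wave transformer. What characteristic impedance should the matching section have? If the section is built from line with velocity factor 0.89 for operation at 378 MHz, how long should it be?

Z_qwt ≈ 542 Ω; length ≈ 17.7 cm

Z_qwt = √(Z_0·R_L) = √(300 × 979) = √293700
λ = 0.89·c/f = 0.706 m, so l = λ/4 = 0.177 m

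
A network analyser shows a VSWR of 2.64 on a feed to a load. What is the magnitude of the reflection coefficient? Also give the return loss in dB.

|Γ| ≈ 0.451; return loss ≈ 6.93 dB

|Γ| = (S − 1)/(S + 1) = (2.64 − 1)/(2.64 + 1) = 1.64/3.64
RL = −20·log₁₀|Γ| = −20·log₁₀(0.451)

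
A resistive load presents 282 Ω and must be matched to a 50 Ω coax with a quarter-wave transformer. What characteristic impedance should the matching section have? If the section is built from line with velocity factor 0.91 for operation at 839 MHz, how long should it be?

Z_qwt ≈ 119 Ω; length ≈ 8.13 cm

Z_qwt = √(Z_0·R_L) = √(50 × 282) = √14100
λ = 0.91·c/f = 0.325 m, so l = λ/4 = 0.0813 m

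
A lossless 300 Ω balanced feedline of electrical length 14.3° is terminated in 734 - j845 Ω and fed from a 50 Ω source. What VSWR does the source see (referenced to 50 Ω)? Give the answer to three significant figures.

VSWR ≈ 29.1

tan(βl) = 0.255
Z_in = Z_0·(Z_L + jZ_0·tanβl)/(Z_0 + jZ_L·tanβl) = 234 − j532 Ω
Γ_s = (Z_in − Z_s)/(Z_in + Z_s) = (184 − j532)/(284 − j532), |Γ_s| = 0.934
VSWR = (1 + |Γ_s|)/(1 − |Γ_s|)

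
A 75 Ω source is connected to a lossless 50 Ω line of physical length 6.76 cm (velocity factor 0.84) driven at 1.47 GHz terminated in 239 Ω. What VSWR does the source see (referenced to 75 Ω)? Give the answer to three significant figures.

VSWR ≈ 4.74

λ = v/f = 0.84·c / 1.47 GHz = 0.171 m
βl = 2π·l/λ = 2π × 0.394 = 142°
tan(βl) = -0.782
Z_in = Z_0·(Z_L + jZ_0·tanβl)/(Z_0 + jZ_L·tanβl) = 25.7 + j57 Ω
Γ_s = (Z_in − Z_s)/(Z_in + Z_s) = (-49.3 + j57)/(101 + j57), |Γ_s| = 0.651
VSWR = (1 + |Γ_s|)/(1 − |Γ_s|)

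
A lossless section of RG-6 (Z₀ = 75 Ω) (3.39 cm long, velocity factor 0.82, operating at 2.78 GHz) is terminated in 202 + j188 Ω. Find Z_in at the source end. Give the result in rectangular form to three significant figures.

Z_in ≈ 22.1 + j53.3 Ω

λ = v/f = 0.82·c / 2.78 GHz = 0.0885 m
βl = 2π·l/λ = 2π × 0.383 = 138°
tan(βl) = tan(138°) = -0.903
Z_in = Z_0·(Z_L + jZ_0·tanβl)/(Z_0 + jZ_L·tanβl)
     = 75·(202 + j120)/(245 − j182)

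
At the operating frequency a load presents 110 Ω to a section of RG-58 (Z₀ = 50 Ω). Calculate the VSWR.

Γ = (110 − 50)/(110 + 50) = 0.375
VSWR = (1 + 0.375)/(1 − 0.375)

VSWR ≈ 2.2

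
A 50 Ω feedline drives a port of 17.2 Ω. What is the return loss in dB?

Γ = (17.2 − 50)/(17.2 + 50) = -0.488
RL = −20·log₁₀|Γ| = −20·log₁₀(0.488)

RL ≈ 6.23 dB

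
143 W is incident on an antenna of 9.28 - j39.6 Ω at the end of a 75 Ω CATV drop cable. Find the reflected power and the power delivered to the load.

P_reflected ≈ 97.1 W; P_delivered ≈ 45.9 W

|Γ| = |(-65.72 − j39.6)/(84.28 − j39.6)| = 0.824
|Γ|² = 0.679
P_refl = |Γ|²·P_inc = 97.1 W, P_del = (1 − |Γ|²)·P_inc = 45.9 W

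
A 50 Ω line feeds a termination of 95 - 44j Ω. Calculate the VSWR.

Γ = (Z_L − Z_0)/(Z_L + Z_0) = (45 − j44)/(145 − j44)
|Γ| = 62.9/152 = 0.415
VSWR = (1 + |Γ|)/(1 − |Γ|) = 1.42/0.585

VSWR ≈ 2.42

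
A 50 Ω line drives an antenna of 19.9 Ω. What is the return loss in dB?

Γ = (19.9 − 50)/(19.9 + 50) = -0.431
RL = −20·log₁₀|Γ| = −20·log₁₀(0.431)

RL ≈ 7.32 dB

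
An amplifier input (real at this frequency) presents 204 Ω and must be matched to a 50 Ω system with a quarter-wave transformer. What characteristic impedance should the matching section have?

Z_qwt = √(Z_0·R_L) = √(50 × 204) = √10200

Z_qwt ≈ 101 Ω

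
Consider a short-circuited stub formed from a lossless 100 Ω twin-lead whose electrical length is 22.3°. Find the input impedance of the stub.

tan(βl) = 0.41
For a short-circuited stub, Z_in = jZ_0·tan(βl)

Z_in ≈ +j41 Ω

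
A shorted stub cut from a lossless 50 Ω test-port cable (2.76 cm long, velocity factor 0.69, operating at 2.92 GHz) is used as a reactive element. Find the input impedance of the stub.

λ = v/f = 0.69·c / 2.92 GHz = 0.0709 m
βl = 2π·l/λ = 2π × 0.389 = 140°
tan(βl) = -0.834
For a shorted stub, Z_in = jZ_0·tan(βl)

Z_in ≈ −j41.7 Ω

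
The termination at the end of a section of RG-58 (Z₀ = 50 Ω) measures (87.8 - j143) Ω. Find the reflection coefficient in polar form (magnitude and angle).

Γ ≈ 0.745 ∠ -29.1°

Γ = (Z_L − Z_0)/(Z_L + Z_0) = (37.8 − j143)/(137.8 − j143)
|Γ| = 148/199 = 0.745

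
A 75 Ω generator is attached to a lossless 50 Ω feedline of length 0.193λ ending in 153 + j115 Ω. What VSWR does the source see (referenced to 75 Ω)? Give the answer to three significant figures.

VSWR ≈ 6.38

βl = 2π × 0.193 = 69.5°
tan(βl) = 2.67
Z_in = Z_0·(Z_L + jZ_0·tanβl)/(Z_0 + jZ_L·tanβl) = 13.3 − j27.1 Ω
Γ_s = (Z_in − Z_s)/(Z_in + Z_s) = (-61.7 − j27.1)/(88.3 − j27.1), |Γ_s| = 0.729
VSWR = (1 + |Γ_s|)/(1 − |Γ_s|)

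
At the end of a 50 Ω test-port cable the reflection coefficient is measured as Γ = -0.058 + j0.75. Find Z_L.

Z_L ≈ 12.9 + j44.6 Ω

Z_L = Z_0·(1 + Γ)/(1 − Γ) = 50·(0.942 + j0.75)/(1.06 − j0.75)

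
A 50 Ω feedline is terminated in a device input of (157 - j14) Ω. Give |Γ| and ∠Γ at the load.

Γ ≈ 0.52 ∠ -3.59°

Γ = (Z_L − Z_0)/(Z_L + Z_0) = (107 − j14)/(207 − j14)
|Γ| = 108/207 = 0.52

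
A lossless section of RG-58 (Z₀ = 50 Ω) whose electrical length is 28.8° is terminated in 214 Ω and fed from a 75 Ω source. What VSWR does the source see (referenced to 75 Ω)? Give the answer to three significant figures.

tan(βl) = 0.55
Z_in = Z_0·(Z_L + jZ_0·tanβl)/(Z_0 + jZ_L·tanβl) = 42.6 − j72.8 Ω
Γ_s = (Z_in − Z_s)/(Z_in + Z_s) = (-32.4 − j72.8)/(118 − j72.8), |Γ_s| = 0.576
VSWR = (1 + |Γ_s|)/(1 − |Γ_s|)

VSWR ≈ 3.72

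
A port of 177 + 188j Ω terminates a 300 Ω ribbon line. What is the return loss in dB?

Γ = (-123 + j188)/(477 + j188), |Γ| = 0.438
RL = −20·log₁₀|Γ| = −20·log₁₀(0.438)

RL ≈ 7.17 dB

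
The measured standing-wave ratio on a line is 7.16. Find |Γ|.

|Γ| ≈ 0.755

|Γ| = (S − 1)/(S + 1) = (7.16 − 1)/(7.16 + 1) = 6.16/8.16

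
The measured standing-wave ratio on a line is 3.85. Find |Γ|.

|Γ| ≈ 0.588

|Γ| = (S − 1)/(S + 1) = (3.85 − 1)/(3.85 + 1) = 2.85/4.85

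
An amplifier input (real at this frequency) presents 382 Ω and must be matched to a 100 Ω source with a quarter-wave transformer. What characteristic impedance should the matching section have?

Z_qwt ≈ 195 Ω

Z_qwt = √(Z_0·R_L) = √(100 × 382) = √38200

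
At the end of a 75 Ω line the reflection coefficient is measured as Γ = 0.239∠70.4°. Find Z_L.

Z_L ≈ 78.9 + j37.7 Ω

Z_L = Z_0·(1 + Γ)/(1 − Γ) = 75·(1.08 + j0.225)/(0.92 − j0.225)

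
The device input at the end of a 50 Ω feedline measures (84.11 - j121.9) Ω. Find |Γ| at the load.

|Γ| ≈ 0.698

Γ = (Z_L − Z_0)/(Z_L + Z_0) = (34.11 − j121.9)/(134.1 − j121.9)
|Γ| = 127/181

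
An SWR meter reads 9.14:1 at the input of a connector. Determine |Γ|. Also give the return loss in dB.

|Γ| = (S − 1)/(S + 1) = (9.14 − 1)/(9.14 + 1) = 8.14/10.1
RL = −20·log₁₀|Γ| = −20·log₁₀(0.803)

|Γ| ≈ 0.803; return loss ≈ 1.91 dB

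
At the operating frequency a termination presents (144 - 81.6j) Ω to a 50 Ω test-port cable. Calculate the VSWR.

VSWR ≈ 3.9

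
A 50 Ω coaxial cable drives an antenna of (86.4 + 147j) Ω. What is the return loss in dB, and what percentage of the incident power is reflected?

Γ = (36.4 + j147)/(136.4 + j147), |Γ| = 0.755
RL = −20·log₁₀(0.755) = 2.44 dB
P_refl/P_inc = |Γ|² = 0.57

RL ≈ 2.44 dB; 57% of incident power reflected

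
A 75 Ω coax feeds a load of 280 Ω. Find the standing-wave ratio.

VSWR ≈ 3.73

For a purely resistive load, VSWR = R_L/Z_0 or Z_0/R_L (whichever > 1) = 280/75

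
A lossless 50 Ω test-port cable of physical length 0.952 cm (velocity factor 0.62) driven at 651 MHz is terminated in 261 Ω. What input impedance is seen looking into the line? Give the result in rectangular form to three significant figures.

λ = v/f = 0.62·c / 651 MHz = 0.286 m
βl = 2π·l/λ = 2π × 0.0333 = 12°
tan(βl) = tan(12°) = 0.212
Z_in = Z_0·(Z_L + jZ_0·tanβl)/(Z_0 + jZ_L·tanβl)
     = 50·(261 + j10.6)/(50 + j55.5)

Z_in ≈ 122 − j125 Ω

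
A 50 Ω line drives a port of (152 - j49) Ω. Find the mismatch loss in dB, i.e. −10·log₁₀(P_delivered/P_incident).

Γ = (102 − j49)/(202 − j49), |Γ| = 0.544
|Γ|² = 0.296, so P_del/P_inc = 1 − |Γ|² = 0.704
ML = −10·log₁₀(1 − |Γ|²)

mismatch loss ≈ 1.53 dB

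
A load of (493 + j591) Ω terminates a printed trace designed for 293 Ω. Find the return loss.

Γ = (200 + j591)/(786 + j591), |Γ| = 0.634
RL = −20·log₁₀|Γ| = −20·log₁₀(0.634)

RL ≈ 3.95 dB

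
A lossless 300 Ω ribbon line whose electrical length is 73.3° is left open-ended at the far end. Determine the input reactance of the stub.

X_in ≈ -90 Ω (capacitive)

tan(βl) = 3.33
For an open-ended stub, Z_in = −jZ_0·cot(βl) = −jZ_0/tan(βl)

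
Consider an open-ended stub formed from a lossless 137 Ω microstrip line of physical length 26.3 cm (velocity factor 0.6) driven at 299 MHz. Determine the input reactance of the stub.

λ = v/f = 0.6·c / 299 MHz = 0.602 m
βl = 2π·l/λ = 2π × 0.437 = 157°
tan(βl) = -0.419
For an open-ended stub, Z_in = −jZ_0·cot(βl) = −jZ_0/tan(βl)

X_in ≈ 327 Ω (inductive)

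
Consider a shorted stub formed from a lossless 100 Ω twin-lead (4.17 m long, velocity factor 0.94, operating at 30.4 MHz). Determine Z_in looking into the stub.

Z_in ≈ −j32.8 Ω

λ = v/f = 0.94·c / 30.4 MHz = 9.28 m
βl = 2π·l/λ = 2π × 0.45 = 162°
tan(βl) = -0.328
For a shorted stub, Z_in = jZ_0·tan(βl)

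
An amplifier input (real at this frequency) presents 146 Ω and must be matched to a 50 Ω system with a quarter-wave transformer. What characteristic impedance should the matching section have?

Z_qwt ≈ 85.4 Ω

Z_qwt = √(Z_0·R_L) = √(50 × 146) = √7300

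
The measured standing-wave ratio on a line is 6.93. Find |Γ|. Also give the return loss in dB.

|Γ| ≈ 0.748; return loss ≈ 2.52 dB

|Γ| = (S − 1)/(S + 1) = (6.93 − 1)/(6.93 + 1) = 5.93/7.93
RL = −20·log₁₀|Γ| = −20·log₁₀(0.748)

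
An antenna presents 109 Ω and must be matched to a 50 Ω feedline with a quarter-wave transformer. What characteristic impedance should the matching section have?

Z_qwt ≈ 73.8 Ω

Z_qwt = √(Z_0·R_L) = √(50 × 109) = √5450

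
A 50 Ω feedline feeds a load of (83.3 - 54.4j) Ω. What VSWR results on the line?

VSWR ≈ 2.59

Γ = (Z_L − Z_0)/(Z_L + Z_0) = (33.3 − j54.4)/(133.3 − j54.4)
|Γ| = 63.8/144 = 0.443
VSWR = (1 + |Γ|)/(1 − |Γ|) = 1.44/0.557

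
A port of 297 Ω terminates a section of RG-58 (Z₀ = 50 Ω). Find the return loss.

Γ = (297 − 50)/(297 + 50) = 0.712
RL = −20·log₁₀|Γ| = −20·log₁₀(0.712)

RL ≈ 2.95 dB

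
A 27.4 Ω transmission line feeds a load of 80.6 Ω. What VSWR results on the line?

VSWR ≈ 2.94

Γ = (80.6 − 27.4)/(80.6 + 27.4) = 0.493
VSWR = (1 + 0.493)/(1 − 0.493)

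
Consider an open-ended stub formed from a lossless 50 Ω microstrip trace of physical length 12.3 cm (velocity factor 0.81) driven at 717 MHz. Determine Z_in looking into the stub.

Z_in ≈ +j42.9 Ω

λ = v/f = 0.81·c / 717 MHz = 0.339 m
βl = 2π·l/λ = 2π × 0.363 = 131°
tan(βl) = -1.16
For an open-ended stub, Z_in = −jZ_0·cot(βl) = −jZ_0/tan(βl)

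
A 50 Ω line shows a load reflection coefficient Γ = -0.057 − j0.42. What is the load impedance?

Z_L ≈ 31.7 − j32.5 Ω

Z_L = Z_0·(1 + Γ)/(1 − Γ) = 50·(0.943 − j0.42)/(1.06 + j0.42)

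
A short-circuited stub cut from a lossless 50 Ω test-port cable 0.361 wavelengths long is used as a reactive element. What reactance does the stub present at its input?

βl = 2π × 0.361 = 130°
tan(βl) = -1.19
For a short-circuited stub, Z_in = jZ_0·tan(βl)

X_in ≈ -59.7 Ω (capacitive)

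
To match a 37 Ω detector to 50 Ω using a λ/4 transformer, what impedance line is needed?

Z_qwt = √(Z_0·R_L) = √(50 × 37) = √1850

Z_qwt ≈ 43 Ω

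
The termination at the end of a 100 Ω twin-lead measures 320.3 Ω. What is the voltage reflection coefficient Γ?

Γ = (Z_L − Z_0)/(Z_L + Z_0) = (320.3 − 100)/(320.3 + 100) = 220.3/420.3

Γ = 0.524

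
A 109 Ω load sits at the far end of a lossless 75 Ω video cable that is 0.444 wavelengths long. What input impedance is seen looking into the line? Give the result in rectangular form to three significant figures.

βl = 2π × 0.444 = 160°
tan(βl) = tan(160°) = -0.367
Z_in = Z_0·(Z_L + jZ_0·tanβl)/(Z_0 + jZ_L·tanβl)
     = 75·(109 − j27.5)/(75 − j40)

Z_in ≈ 96.3 + j23.8 Ω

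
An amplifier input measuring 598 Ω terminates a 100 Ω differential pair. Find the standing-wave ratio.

VSWR ≈ 5.98

Γ = (598 − 100)/(598 + 100) = 0.713
VSWR = (1 + 0.713)/(1 − 0.713)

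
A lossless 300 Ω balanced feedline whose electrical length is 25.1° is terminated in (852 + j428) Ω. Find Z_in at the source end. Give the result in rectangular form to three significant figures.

Z_in ≈ 553 − j503 Ω

tan(βl) = tan(25.1°) = 0.468
Z_in = Z_0·(Z_L + jZ_0·tanβl)/(Z_0 + jZ_L·tanβl)
     = 300·(852 + j569)/(99.5 + j399)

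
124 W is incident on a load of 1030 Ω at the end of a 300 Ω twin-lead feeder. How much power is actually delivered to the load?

Γ = (1030 − 300)/(1030 + 300) = 0.549
|Γ|² = 0.301
P_refl = |Γ|²·P_inc = 37.4 W, P_del = (1 − |Γ|²)·P_inc = 86.6 W

P_delivered ≈ 86.6 W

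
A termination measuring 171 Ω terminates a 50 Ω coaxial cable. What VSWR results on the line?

VSWR ≈ 3.42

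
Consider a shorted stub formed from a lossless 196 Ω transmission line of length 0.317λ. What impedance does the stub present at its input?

βl = 2π × 0.317 = 114°
tan(βl) = -2.23
For a shorted stub, Z_in = jZ_0·tan(βl)

Z_in ≈ −j438 Ω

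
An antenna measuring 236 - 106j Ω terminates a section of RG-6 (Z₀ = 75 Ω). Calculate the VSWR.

Γ = (Z_L − Z_0)/(Z_L + Z_0) = (161 − j106)/(311 − j106)
|Γ| = 193/329 = 0.587
VSWR = (1 + |Γ|)/(1 − |Γ|) = 1.59/0.413

VSWR ≈ 3.84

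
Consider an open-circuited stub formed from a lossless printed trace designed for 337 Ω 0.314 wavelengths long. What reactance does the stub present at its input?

X_in ≈ 143 Ω (inductive)

βl = 2π × 0.314 = 113°
tan(βl) = -2.35
For an open-circuited stub, Z_in = −jZ_0·cot(βl) = −jZ_0/tan(βl)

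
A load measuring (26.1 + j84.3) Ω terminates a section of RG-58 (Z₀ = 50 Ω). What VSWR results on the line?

Γ = (Z_L − Z_0)/(Z_L + Z_0) = (-23.9 + j84.3)/(76.1 + j84.3)
|Γ| = 87.6/114 = 0.772
VSWR = (1 + |Γ|)/(1 − |Γ|) = 1.77/0.228

VSWR ≈ 7.75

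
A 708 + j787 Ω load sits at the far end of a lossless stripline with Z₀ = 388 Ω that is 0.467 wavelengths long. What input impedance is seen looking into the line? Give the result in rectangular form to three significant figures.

βl = 2π × 0.467 = 168°
tan(βl) = tan(168°) = -0.21
Z_in = Z_0·(Z_L + jZ_0·tanβl)/(Z_0 + jZ_L·tanβl)
     = 388·(708 + j705)/(554 − j149)

Z_in ≈ 339 + j586 Ω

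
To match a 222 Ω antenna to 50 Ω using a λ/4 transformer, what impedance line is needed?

Z_qwt ≈ 105 Ω

Z_qwt = √(Z_0·R_L) = √(50 × 222) = √11100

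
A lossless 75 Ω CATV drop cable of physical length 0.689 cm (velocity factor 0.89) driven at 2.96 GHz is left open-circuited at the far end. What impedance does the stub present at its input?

λ = v/f = 0.89·c / 2.96 GHz = 0.0902 m
βl = 2π·l/λ = 2π × 0.0764 = 27.5°
tan(βl) = 0.521
For an open-circuited stub, Z_in = −jZ_0·cot(βl) = −jZ_0/tan(βl)

Z_in ≈ −j144 Ω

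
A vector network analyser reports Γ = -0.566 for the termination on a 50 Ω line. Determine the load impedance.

Z_L ≈ 13.9 Ω

Z_L = Z_0·(1 + Γ)/(1 − Γ) = 50·(0.434)/(1.57)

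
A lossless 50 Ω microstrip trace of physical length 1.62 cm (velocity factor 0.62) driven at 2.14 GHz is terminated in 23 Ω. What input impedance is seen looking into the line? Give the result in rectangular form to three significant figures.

λ = v/f = 0.62·c / 2.14 GHz = 0.0869 m
βl = 2π·l/λ = 2π × 0.186 = 67.1°
tan(βl) = tan(67.1°) = 2.37
Z_in = Z_0·(Z_L + jZ_0·tanβl)/(Z_0 + jZ_L·tanβl)
     = 50·(23 + j118)/(50 + j54.4)

Z_in ≈ 69.5 + j42.7 Ω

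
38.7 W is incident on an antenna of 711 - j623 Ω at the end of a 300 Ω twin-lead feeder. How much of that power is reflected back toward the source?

|Γ| = |(411 − j623)/(1011 − j623)| = 0.628
|Γ|² = 0.395
P_refl = |Γ|²·P_inc = 15.3 W, P_del = (1 − |Γ|²)·P_inc = 23.4 W

P_reflected ≈ 15.3 W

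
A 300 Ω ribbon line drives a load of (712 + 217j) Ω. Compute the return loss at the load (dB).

Γ = (412 + j217)/(1012 + j217), |Γ| = 0.45
RL = −20·log₁₀|Γ| = −20·log₁₀(0.45)

RL ≈ 6.94 dB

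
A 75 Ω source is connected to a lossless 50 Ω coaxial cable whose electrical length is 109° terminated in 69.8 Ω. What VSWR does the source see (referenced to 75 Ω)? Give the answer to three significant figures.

VSWR ≈ 2.02

tan(βl) = -2.9
Z_in = Z_0·(Z_L + jZ_0·tanβl)/(Z_0 + jZ_L·tanβl) = 37.8 + j7.9 Ω
Γ_s = (Z_in − Z_s)/(Z_in + Z_s) = (-37.2 + j7.9)/(113 + j7.9), |Γ_s| = 0.337
VSWR = (1 + |Γ_s|)/(1 − |Γ_s|)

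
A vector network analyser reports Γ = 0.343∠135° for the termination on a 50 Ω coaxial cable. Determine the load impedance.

Z_L ≈ 27.5 + j15.1 Ω

Z_L = Z_0·(1 + Γ)/(1 − Γ) = 50·(0.757 + j0.243)/(1.24 − j0.243)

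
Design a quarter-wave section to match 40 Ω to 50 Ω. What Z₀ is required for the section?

Z_qwt = √(Z_0·R_L) = √(50 × 40) = √2000

Z_qwt ≈ 44.7 Ω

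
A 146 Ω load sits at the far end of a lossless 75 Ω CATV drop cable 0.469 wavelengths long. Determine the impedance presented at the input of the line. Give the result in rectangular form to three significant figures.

Z_in ≈ 132 + j36 Ω

βl = 2π × 0.469 = 169°
tan(βl) = tan(169°) = -0.197
Z_in = Z_0·(Z_L + jZ_0·tanβl)/(Z_0 + jZ_L·tanβl)
     = 75·(146 − j14.8)/(75 − j28.8)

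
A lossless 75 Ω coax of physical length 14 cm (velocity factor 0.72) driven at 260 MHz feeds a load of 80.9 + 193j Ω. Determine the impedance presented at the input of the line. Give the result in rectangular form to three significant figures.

λ = v/f = 0.72·c / 260 MHz = 0.831 m
βl = 2π·l/λ = 2π × 0.169 = 60.7°
tan(βl) = tan(60.7°) = 1.78
Z_in = Z_0·(Z_L + jZ_0·tanβl)/(Z_0 + jZ_L·tanβl)
     = 75·(80.9 + j326)/(-268 + j144)

Z_in ≈ 20.4 − j80.2 Ω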